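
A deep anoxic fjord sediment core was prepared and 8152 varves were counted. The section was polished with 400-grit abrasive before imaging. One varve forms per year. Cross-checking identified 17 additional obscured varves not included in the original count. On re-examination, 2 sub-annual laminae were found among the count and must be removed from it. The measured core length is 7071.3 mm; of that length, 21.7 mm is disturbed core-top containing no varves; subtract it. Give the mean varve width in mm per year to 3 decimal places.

0.863 mm per year

Correcting the raw count gives 8152 − 2 + 17 = 8167 true varves.
Removing the 21.7 mm offcut leaves 7071.3 − 21.7 = 7049.6 mm.
Extension rate ≈ 7049.6 / 8167 = 0.863 mm per year.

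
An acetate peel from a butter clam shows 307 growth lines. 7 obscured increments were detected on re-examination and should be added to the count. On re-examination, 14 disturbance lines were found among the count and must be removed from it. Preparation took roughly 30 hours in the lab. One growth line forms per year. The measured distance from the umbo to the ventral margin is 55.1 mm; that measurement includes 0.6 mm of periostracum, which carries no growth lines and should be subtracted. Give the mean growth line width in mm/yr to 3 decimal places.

0.182 mm/yr

Correcting the raw count gives 307 − 14 + 7 = 300 true growth lines.
The growth record spans 55.1 − 0.6 = 54.5 mm.
54.5 mm over 300 years gives 54.5 / 300 ≈ 0.182 mm/yr.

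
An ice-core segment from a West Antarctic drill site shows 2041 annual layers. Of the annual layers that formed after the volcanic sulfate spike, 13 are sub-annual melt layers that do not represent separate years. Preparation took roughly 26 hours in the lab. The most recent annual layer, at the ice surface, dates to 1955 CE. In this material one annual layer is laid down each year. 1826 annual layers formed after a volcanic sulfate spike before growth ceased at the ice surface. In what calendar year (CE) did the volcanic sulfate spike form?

142 CE

There are 1826 annual layers younger than the volcanic sulfate spike.
Excluding 13 false annual layers: 1826 − 13 = 1813.
1955 − 1813 = 142 CE.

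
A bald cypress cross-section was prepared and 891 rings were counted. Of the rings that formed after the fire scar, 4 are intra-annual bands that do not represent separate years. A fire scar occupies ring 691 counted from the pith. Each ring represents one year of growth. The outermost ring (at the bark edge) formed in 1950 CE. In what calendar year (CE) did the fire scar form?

891 − 691 = 200 rings lie beyond the fire scar toward the bark edge.
Excluding 4 false rings: 200 − 4 = 196.
Counting back 196 years from 1950 CE places the fire scar in 1950 − 196 = 1754 CE.

1754 CE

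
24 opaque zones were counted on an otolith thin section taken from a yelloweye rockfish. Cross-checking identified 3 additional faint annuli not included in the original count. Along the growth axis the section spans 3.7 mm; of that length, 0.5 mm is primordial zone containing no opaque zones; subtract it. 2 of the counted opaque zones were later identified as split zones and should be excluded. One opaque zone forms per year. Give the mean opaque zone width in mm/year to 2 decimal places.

True opaque zone count = 24 − 2 + 3 = 25.
Removing the 0.5 mm offcut leaves 3.7 − 0.5 = 3.2 mm.
Mean rate = 3.2 mm / 25 years ≈ 0.13 mm/year.

0.13 mm/year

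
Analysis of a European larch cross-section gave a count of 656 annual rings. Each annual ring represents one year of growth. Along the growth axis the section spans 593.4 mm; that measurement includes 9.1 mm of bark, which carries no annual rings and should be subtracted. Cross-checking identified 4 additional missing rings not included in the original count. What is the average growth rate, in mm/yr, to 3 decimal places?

True annual ring count = 656 + 4 = 660.
Removing the 9.1 mm offcut leaves 593.4 − 9.1 = 584.3 mm.
584.3 mm over 660 years gives 584.3 / 660 ≈ 0.885 mm/yr.

0.885 mm/yr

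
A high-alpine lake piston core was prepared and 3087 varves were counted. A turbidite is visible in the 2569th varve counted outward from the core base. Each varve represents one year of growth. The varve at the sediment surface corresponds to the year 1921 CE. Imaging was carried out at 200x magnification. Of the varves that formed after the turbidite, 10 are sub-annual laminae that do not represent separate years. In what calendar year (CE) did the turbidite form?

3087 − 2569 = 518 varves lie beyond the turbidite toward the sediment surface.
Removing the 10 false varves leaves 518 − 10 = 508 true varves beyond the turbidite.
Counting back 508 years from 1921 CE places the turbidite in 1921 − 508 = 1413 CE.

1413 CE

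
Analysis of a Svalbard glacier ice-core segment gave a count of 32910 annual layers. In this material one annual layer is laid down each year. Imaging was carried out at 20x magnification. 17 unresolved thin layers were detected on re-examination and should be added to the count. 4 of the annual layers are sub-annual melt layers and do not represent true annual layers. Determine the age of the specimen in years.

32923 years

After corrections the count is 32910 − 4 + 17 = 32923 annual layers.
At one annual layer per year, that is 32923 years.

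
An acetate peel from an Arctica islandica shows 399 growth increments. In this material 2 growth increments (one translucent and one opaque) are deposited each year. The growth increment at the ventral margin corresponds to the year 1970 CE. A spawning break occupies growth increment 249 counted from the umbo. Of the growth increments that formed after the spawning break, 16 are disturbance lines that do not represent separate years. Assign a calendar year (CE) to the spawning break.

1903 CE

Between growth increment 249 and the ventral margin there are 399 − 249 = 150 growth increments.
150 − 16 false = 134 true growth increments after the spawning break.
With 2 growth increments per year, 134 / 2 = 67 years.
The growth increment at the ventral margin is 1970 CE, so the spawning break dates to 1970 − 67 = 1903 CE.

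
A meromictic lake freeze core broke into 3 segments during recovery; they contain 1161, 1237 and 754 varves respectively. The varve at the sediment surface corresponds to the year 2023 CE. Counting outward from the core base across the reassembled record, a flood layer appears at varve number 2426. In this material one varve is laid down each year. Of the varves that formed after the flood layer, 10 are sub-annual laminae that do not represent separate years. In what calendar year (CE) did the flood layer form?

1307 CE

Total varves = 1161 + 1237 + 754 = 3152.
The flood layer sits at varve 2426 from the core base, so 3152 − 2426 = 726 varves formed after it.
Removing the 10 false varves leaves 726 − 10 = 716 true varves beyond the flood layer.
2023 − 716 = 1307 CE.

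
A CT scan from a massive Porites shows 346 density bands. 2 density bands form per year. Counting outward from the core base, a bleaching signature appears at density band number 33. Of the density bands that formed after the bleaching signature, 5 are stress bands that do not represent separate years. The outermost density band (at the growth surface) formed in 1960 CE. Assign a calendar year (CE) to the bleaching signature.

1806 CE

The bleaching signature sits at density band 33 from the core base, so 346 − 33 = 313 density bands formed after it.
Removing the 5 false density bands leaves 313 − 5 = 308 true density bands beyond the bleaching signature.
308 density bands at 2 per year is 308 / 2 = 154 years.
1960 − 154 = 1806 CE.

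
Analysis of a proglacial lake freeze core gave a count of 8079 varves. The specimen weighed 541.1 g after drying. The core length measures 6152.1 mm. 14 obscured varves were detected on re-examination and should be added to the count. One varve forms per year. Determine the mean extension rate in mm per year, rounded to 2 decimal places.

After corrections the count is 8079 + 14 = 8093 varves.
Extension rate ≈ 6152.1 / 8093 = 0.76 mm per year.

0.76 mm per year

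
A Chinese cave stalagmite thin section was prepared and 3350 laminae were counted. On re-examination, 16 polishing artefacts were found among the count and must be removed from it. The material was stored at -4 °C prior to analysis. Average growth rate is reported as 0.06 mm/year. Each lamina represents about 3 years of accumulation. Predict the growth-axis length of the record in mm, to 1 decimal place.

600.1 mm

Adjusted count: 3350 − 16 = 3334 laminae.
3334 laminae at 3 years each span 3334 × 3 = 10002 years.
Predicted length = 0.06 mm/year × 10002 years = 600.1 mm.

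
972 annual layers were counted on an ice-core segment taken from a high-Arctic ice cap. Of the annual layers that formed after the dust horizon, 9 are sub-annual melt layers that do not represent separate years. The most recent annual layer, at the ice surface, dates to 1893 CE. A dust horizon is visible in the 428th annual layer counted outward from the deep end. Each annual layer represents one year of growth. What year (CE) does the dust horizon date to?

Between annual layer 428 and the ice surface there are 972 − 428 = 544 annual layers.
Removing the 9 false annual layers leaves 544 − 9 = 535 true annual layers beyond the dust horizon.
1893 − 535 = 1358 CE.

1358 CE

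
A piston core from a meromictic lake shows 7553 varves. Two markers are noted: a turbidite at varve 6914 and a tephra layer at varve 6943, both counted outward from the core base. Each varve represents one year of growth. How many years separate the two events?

29 years

Separation: 6943 − 6914 = 29 varves.
One varve per year makes the interval 29 years.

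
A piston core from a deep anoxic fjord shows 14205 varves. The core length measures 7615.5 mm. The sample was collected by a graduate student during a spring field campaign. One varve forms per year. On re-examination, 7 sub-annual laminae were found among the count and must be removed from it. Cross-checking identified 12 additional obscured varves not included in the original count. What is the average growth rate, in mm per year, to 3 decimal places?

0.536 mm per year

True varve count = 14205 − 7 + 12 = 14210.
Extension rate ≈ 7615.5 / 14210 = 0.536 mm per year.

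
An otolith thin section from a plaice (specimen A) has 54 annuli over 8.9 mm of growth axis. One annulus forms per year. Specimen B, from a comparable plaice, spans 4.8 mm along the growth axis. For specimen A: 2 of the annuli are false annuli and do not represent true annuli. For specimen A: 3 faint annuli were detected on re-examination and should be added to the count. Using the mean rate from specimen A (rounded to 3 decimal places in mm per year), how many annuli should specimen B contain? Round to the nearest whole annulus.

30 annuli

Specimen A: after corrections the count is 54 − 2 + 3 = 55 annuli.
A: Extension rate ≈ 8.9 / 55 = 0.162 mm per year.
B spans 4.8 / 0.162 = 29.63 years ≈ 30 annuli.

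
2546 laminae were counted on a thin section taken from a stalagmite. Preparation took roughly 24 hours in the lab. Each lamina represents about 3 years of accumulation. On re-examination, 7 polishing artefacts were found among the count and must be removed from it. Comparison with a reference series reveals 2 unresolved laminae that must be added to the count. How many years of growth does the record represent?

After corrections the count is 2546 − 7 + 2 = 2541 laminae.
2541 laminae at 3 years each span 2541 × 3 = 7623 years.

7623 years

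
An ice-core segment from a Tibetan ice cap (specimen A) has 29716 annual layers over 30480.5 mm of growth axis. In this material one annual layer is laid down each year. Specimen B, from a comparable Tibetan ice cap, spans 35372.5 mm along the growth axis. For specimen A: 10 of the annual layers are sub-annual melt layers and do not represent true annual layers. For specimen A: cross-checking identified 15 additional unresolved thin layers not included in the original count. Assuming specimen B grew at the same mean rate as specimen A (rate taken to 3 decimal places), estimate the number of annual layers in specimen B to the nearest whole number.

34476 annual layers

Specimen A: after corrections the count is 29716 − 10 + 15 = 29721 annual layers.
A: 30480.5 mm over 29721 years gives 30480.5 / 29721 ≈ 1.026 mm/yr.
B spans 35372.5 / 1.026 = 34476.12 years ≈ 34476 annual layers.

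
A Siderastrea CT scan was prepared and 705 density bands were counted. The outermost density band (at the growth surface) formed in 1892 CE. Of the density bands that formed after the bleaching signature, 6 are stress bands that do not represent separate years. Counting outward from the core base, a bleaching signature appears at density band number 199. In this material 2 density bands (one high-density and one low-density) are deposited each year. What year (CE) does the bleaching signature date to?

1642 CE

Between density band 199 and the growth surface there are 705 − 199 = 506 density bands.
Excluding 6 false density bands: 506 − 6 = 500.
Dividing by 2 density bands per year: 500 / 2 = 250 years.
1892 − 250 = 1642 CE.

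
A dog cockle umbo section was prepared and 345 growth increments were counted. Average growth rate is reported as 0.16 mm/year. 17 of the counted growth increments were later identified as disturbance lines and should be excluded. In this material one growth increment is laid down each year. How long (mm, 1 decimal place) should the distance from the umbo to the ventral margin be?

True growth increment count = 345 − 17 = 328.
Predicted length = 0.16 mm/year × 328 years = 52.5 mm.

52.5 mm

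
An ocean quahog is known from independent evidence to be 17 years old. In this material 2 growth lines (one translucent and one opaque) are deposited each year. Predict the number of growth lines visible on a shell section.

With 2 growth lines per year, 17 years would produce 17 × 2 = 34 growth lines.
So 34 growth lines should be present.

34 growth lines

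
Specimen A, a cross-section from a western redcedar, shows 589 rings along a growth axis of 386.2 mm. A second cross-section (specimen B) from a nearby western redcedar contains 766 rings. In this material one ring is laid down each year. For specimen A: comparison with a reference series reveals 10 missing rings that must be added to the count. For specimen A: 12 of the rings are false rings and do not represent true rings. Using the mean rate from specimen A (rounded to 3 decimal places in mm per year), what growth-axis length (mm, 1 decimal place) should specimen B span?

504.0 mm

Specimen A: after corrections the count is 589 − 12 + 10 = 587 rings.
A: Mean rate = 386.2 mm / 587 years ≈ 0.658 mm/year.
For B, 0.658 mm/year × 766 years = 504.0 mm.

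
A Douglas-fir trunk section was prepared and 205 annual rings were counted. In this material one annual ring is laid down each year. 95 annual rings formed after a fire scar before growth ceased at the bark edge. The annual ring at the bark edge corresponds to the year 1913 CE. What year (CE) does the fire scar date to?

There are 95 annual rings younger than the fire scar.
Counting back 95 years from 1913 CE places the fire scar in 1913 − 95 = 1818 CE.

1818 CE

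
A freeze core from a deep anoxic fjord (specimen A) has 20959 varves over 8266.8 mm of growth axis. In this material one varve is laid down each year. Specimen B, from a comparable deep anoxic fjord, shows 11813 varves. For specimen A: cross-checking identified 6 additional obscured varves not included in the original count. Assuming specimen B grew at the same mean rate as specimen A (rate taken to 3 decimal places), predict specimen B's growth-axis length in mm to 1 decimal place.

Specimen A: adjusted count: 20959 + 6 = 20965 varves.
A: 8266.8 mm over 20965 years gives 8266.8 / 20965 ≈ 0.394 mm/yr.
For B, 0.394 mm/year × 11813 years = 4654.3 mm.

4654.3 mm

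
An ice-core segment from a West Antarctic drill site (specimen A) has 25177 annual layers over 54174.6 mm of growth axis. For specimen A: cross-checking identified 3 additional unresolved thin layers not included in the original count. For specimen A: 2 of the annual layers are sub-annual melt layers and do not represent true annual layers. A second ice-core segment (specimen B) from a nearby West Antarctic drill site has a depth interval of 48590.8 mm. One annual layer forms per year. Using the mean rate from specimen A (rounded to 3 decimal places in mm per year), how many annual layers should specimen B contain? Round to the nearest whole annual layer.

Specimen A: correcting the raw count gives 25177 − 2 + 3 = 25178 true annual layers.
A: 54174.6 mm over 25178 years gives 54174.6 / 25178 ≈ 2.152 mm/yr.
B spans 48590.8 / 2.152 = 22579.37 years ≈ 22579 annual layers.

22579 annual layers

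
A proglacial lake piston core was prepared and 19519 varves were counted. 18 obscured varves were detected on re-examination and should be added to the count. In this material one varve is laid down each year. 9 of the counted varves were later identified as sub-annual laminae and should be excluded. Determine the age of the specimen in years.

Adjusted count: 19519 − 9 + 18 = 19528 varves.
With a one-to-one varve periodicity this is 19528 years.

19528 years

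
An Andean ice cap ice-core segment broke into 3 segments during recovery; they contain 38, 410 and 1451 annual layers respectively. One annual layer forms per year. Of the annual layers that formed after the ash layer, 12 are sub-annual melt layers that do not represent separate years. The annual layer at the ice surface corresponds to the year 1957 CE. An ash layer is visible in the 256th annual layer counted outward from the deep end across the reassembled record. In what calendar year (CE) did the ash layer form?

Total annual layers = 38 + 410 + 1451 = 1899.
The ash layer sits at annual layer 256 from the deep end, so 1899 − 256 = 1643 annual layers formed after it.
Removing the 12 false annual layers leaves 1643 − 12 = 1631 true annual layers beyond the ash layer.
1957 − 1631 = 326 CE.

326 CE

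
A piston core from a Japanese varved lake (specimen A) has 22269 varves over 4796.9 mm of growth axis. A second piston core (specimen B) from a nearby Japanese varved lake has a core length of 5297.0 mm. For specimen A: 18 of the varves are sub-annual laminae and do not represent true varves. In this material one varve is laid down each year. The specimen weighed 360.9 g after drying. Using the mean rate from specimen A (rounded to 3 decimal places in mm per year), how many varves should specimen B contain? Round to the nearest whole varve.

24523 varves

Specimen A: after corrections the count is 22269 − 18 = 22251 varves.
A: Mean rate = 4796.9 mm / 22251 years ≈ 0.216 mm/year.
For B, 5297.0 / 0.216 = 24523.15 years ≈ 24523 varves.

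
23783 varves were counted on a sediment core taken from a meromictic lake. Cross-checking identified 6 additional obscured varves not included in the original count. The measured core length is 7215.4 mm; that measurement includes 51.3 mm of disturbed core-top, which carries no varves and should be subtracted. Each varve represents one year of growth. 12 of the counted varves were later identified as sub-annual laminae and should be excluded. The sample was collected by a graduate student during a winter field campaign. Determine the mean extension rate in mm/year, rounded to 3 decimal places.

0.301 mm/year

True varve count = 23783 − 12 + 6 = 23777.
Net length = 7215.4 − 51.3 = 7164.1 mm.
7164.1 mm over 23777 years gives 7164.1 / 23777 ≈ 0.301 mm/year.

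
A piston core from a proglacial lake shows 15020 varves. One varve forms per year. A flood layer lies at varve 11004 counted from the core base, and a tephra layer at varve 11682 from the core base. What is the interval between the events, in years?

The two markers are separated by 11682 − 11004 = 678 varves.
At one varve per year, 678 years elapsed between them.

678 years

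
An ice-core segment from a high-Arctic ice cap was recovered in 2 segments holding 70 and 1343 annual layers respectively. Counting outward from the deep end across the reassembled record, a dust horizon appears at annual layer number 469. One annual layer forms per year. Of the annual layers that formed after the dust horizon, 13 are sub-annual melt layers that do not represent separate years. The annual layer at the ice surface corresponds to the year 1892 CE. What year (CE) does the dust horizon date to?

961 CE

Total annual layers = 70 + 1343 = 1413.
Between annual layer 469 and the ice surface there are 1413 − 469 = 944 annual layers.
Excluding 13 false annual layers: 944 − 13 = 931.
Counting back 931 years from 1892 CE places the dust horizon in 1892 − 931 = 961 CE.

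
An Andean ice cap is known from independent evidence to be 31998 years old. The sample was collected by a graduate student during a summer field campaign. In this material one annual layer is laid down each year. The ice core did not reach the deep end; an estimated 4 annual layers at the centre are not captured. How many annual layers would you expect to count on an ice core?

One annual layer per year gives 31998 annual layers over 31998 years.
Less the 4 uncaptured annual layers: 31998 − 4 = 31994.

31994 annual layers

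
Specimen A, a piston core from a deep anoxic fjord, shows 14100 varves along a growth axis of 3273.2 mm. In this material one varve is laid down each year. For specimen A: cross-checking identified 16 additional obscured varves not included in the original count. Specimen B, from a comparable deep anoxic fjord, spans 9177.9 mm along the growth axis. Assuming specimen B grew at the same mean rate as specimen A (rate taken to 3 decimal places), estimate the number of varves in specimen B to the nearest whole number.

39560 varves

Specimen A: after corrections the count is 14100 + 16 = 14116 varves.
A: 3273.2 mm over 14116 years gives 3273.2 / 14116 ≈ 0.232 mm/yr.
B spans 9177.9 / 0.232 = 39559.91 years ≈ 39560 varves.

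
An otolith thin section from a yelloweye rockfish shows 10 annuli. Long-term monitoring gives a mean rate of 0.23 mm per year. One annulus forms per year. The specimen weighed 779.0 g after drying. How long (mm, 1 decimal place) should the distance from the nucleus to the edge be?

The record spans 10 years at 0.23 mm per year.
Length ≈ 0.23 × 10 = 2.3 mm.

2.3 mm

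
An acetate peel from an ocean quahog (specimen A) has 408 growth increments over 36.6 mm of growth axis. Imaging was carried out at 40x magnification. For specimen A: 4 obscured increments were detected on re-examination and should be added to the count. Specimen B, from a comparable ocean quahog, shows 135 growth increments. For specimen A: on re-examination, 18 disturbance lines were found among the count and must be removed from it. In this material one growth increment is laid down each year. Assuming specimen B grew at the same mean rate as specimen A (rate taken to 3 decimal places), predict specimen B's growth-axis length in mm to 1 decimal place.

12.6 mm

Specimen A: after corrections the count is 408 − 18 + 4 = 394 growth increments.
A: 36.6 mm over 394 years gives 36.6 / 394 ≈ 0.093 mm per year.
For B, 0.093 mm/year × 135 years = 12.6 mm.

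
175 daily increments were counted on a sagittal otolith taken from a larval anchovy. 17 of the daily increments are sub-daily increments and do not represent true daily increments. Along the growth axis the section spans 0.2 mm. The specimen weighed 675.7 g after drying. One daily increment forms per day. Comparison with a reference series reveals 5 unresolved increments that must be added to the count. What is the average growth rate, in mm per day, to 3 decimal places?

0.001 mm per day

True daily increment count = 175 − 17 + 5 = 163.
0.2 mm over 163 days gives 0.2 / 163 ≈ 0.001 mm per day.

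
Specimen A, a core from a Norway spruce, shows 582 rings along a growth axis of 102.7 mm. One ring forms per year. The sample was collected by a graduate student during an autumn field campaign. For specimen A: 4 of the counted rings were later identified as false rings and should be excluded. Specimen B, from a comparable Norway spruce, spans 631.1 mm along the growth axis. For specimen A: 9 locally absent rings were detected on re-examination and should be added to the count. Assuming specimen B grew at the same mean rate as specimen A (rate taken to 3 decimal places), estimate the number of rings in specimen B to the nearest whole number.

3606 rings

Specimen A: after corrections the count is 582 − 4 + 9 = 587 rings.
A: 102.7 mm over 587 years gives 102.7 / 587 ≈ 0.175 mm per year.
B spans 631.1 / 0.175 = 3606.29 years ≈ 3606 rings.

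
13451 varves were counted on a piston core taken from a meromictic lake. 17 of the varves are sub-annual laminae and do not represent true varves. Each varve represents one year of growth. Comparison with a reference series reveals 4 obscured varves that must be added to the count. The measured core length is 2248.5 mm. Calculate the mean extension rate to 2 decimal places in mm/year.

Correcting the raw count gives 13451 − 17 + 4 = 13438 true varves.
Mean rate = 2248.5 mm / 13438 years ≈ 0.17 mm/year.

0.17 mm/year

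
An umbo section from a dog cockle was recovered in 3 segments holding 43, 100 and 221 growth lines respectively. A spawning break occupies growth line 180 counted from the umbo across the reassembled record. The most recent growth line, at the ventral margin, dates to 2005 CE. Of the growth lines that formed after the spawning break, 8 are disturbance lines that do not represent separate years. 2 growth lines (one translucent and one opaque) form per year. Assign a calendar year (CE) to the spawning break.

1917 CE

Total growth lines = 43 + 100 + 221 = 364.
Between growth line 180 and the ventral margin there are 364 − 180 = 184 growth lines.
Removing the 8 false growth lines leaves 184 − 8 = 176 true growth lines beyond the spawning break.
With 2 growth lines per year, 176 / 2 = 88 years.
Counting back 88 years from 2005 CE places the spawning break in 2005 − 88 = 1917 CE.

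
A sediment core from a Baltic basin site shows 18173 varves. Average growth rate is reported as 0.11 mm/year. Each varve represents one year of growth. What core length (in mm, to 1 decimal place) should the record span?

1999.0 mm

The record spans 18173 years at 0.11 mm per year.
Length ≈ 0.11 × 18173 = 1999.0 mm.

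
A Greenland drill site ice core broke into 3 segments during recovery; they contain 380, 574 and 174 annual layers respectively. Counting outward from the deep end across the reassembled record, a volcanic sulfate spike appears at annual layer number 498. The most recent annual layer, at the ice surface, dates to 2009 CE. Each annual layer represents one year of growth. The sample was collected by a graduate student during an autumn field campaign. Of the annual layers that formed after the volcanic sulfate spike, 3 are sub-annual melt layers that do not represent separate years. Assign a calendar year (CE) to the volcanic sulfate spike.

1382 CE

Total annual layers = 380 + 574 + 174 = 1128.
The volcanic sulfate spike sits at annual layer 498 from the deep end, so 1128 − 498 = 630 annual layers formed after it.
Excluding 3 false annual layers: 630 − 3 = 627.
The annual layer at the ice surface is 2009 CE, so the volcanic sulfate spike dates to 2009 − 627 = 1382 CE.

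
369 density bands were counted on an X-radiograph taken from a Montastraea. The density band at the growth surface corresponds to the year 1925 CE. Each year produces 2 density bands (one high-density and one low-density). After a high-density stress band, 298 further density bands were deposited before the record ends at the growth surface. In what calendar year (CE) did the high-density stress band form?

1776 CE

298 density bands post-date the high-density stress band.
Dividing by 2 density bands per year: 298 / 2 = 149 years.
The density band at the growth surface is 1925 CE, so the high-density stress band dates to 1925 − 149 = 1776 CE.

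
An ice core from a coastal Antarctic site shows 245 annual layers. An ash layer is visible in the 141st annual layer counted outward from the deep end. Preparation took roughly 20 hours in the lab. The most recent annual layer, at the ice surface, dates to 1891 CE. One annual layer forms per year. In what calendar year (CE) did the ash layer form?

245 − 141 = 104 annual layers lie beyond the ash layer toward the ice surface.
1891 − 104 = 1787 CE.

1787 CE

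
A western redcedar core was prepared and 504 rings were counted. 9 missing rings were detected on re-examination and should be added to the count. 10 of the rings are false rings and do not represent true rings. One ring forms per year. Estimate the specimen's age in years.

True ring count = 504 − 10 + 9 = 503.
At one ring per year, that is 503 years.

503 yr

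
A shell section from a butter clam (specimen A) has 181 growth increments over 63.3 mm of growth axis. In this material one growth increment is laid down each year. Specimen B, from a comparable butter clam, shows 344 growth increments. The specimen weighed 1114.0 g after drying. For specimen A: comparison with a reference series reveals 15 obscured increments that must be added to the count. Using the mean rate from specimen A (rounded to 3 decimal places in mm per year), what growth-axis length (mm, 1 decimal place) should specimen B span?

Specimen A: true growth increment count = 181 + 15 = 196.
A: 63.3 mm over 196 years gives 63.3 / 196 ≈ 0.323 mm/yr.
For B, 0.323 mm/year × 344 years = 111.1 mm.

111.1 mm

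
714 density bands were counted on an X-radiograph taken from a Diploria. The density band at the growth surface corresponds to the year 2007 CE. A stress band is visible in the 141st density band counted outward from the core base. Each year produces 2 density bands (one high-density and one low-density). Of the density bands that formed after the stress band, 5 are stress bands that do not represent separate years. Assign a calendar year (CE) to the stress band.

1723 CE

The stress band sits at density band 141 from the core base, so 714 − 141 = 573 density bands formed after it.
573 − 5 false = 568 true density bands after the stress band.
With 2 density bands per year, 568 / 2 = 284 years.
2007 − 284 = 1723 CE.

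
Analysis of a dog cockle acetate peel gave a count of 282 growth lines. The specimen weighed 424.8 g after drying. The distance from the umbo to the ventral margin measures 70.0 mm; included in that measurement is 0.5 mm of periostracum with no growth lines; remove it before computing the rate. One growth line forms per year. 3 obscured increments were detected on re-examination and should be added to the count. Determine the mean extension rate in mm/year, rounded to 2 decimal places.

0.24 mm/year

True growth line count = 282 + 3 = 285.
Removing the 0.5 mm offcut leaves 70.0 − 0.5 = 69.5 mm.
Extension rate ≈ 69.5 / 285 = 0.24 mm/year.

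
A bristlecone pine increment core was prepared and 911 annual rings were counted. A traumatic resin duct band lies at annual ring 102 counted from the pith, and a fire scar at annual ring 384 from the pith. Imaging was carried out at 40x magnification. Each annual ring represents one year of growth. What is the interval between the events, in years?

282 years

384 − 102 = 282 annual rings lie between the two events.
One annual ring per year makes the interval 282 years.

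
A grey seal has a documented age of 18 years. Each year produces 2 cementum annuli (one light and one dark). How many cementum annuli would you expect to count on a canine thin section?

36 cementum annuli

18 years at 2 cementum annuli per year gives 18 × 2 = 36 cementum annuli.
So 36 cementum annuli should be present.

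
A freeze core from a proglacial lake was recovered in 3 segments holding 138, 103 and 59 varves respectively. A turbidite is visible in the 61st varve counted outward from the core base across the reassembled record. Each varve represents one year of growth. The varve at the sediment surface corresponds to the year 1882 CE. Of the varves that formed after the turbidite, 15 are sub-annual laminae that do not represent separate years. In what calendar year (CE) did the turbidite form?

1658 CE

Total varves = 138 + 103 + 59 = 300.
300 − 61 = 239 varves lie beyond the turbidite toward the sediment surface.
Excluding 15 false varves: 239 − 15 = 224.
Counting back 224 years from 1882 CE places the turbidite in 1882 − 224 = 1658 CE.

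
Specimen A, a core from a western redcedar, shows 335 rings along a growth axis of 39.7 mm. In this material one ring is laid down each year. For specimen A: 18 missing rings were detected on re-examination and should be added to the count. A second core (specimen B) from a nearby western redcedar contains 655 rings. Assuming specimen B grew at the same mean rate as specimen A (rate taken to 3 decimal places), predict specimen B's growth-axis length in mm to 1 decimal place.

73.4 mm

Specimen A: adjusted count: 335 + 18 = 353 rings.
A: Extension rate ≈ 39.7 / 353 = 0.112 mm/year.
B's length ≈ 0.112 × 655 = 73.4 mm.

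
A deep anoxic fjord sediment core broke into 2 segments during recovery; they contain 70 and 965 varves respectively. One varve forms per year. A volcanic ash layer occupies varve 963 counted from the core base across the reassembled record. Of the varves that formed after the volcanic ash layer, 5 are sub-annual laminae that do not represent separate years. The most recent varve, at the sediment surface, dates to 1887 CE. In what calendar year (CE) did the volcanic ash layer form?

Total varves = 70 + 965 = 1035.
1035 − 963 = 72 varves lie beyond the volcanic ash layer toward the sediment surface.
Excluding 5 false varves: 72 − 5 = 67.
The varve at the sediment surface is 1887 CE, so the volcanic ash layer dates to 1887 − 67 = 1820 CE.

1820 CE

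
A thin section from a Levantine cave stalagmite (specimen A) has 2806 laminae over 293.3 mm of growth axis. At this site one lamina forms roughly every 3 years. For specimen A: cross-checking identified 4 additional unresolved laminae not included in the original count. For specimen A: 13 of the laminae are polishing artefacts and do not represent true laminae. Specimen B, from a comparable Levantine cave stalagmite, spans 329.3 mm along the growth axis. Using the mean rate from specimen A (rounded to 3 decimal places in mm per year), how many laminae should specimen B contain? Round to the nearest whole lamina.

3136 laminae

Specimen A: after corrections the count is 2806 − 13 + 4 = 2797 laminae.
Specimen A: at 3 years per lamina, 2797 × 3 = 8391 years.
A: Extension rate ≈ 293.3 / 8391 = 0.035 mm/yr.
Specimen B: 329.3 mm / 0.035 mm per year = 9408.57 years; at 3 years per lamina that is 9408.57 / 3 ≈ 3136 laminae.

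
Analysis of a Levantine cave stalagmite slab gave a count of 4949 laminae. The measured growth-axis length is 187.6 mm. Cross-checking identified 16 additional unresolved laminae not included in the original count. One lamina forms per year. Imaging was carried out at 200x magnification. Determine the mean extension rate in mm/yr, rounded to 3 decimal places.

After corrections the count is 4949 + 16 = 4965 laminae.
Extension rate ≈ 187.6 / 4965 = 0.038 mm/yr.

0.038 mm/yr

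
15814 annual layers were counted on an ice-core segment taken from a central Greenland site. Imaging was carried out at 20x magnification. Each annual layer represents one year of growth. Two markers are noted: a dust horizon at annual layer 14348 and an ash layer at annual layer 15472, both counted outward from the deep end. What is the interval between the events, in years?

1124 years

The two markers are separated by 15472 − 14348 = 1124 annual layers.
At one annual layer per year, 1124 years elapsed between them.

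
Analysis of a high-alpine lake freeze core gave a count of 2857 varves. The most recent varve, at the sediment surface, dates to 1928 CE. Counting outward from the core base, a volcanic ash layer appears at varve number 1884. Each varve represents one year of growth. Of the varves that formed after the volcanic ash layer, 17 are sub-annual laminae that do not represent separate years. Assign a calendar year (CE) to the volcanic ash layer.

Between varve 1884 and the sediment surface there are 2857 − 1884 = 973 varves.
973 − 17 false = 956 true varves after the volcanic ash layer.
1928 − 956 = 972 CE.

972 CE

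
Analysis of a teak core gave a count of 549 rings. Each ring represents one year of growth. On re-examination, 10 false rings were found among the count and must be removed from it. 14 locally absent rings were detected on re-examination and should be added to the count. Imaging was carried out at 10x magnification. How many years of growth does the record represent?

After corrections the count is 549 − 10 + 14 = 553 rings.
With a one-to-one ring periodicity this is 553 years.

553 yr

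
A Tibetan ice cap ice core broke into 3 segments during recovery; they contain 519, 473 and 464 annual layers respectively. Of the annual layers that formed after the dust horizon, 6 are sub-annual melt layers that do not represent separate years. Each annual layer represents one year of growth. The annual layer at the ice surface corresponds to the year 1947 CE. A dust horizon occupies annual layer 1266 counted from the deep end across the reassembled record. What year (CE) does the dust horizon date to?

Total annual layers = 519 + 473 + 464 = 1456.
1456 − 1266 = 190 annual layers lie beyond the dust horizon toward the ice surface.
Removing the 6 false annual layers leaves 190 − 6 = 184 true annual layers beyond the dust horizon.
Counting back 184 years from 1947 CE places the dust horizon in 1947 − 184 = 1763 CE.

1763 CE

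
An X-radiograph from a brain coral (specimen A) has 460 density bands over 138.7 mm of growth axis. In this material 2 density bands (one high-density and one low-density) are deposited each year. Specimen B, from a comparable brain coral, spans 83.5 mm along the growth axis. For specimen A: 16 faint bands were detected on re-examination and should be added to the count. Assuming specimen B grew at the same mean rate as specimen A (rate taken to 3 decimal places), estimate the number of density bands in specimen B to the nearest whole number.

286 density bands

Specimen A: true density band count = 460 + 16 = 476.
Specimen A: dividing by 2 density bands per year: 476 / 2 = 238 years.
A: Mean rate = 138.7 mm / 238 years ≈ 0.583 mm per year.
B spans 83.5 / 0.583 = 143.22 years; at 2 density bands per year that is 143.22 × 2 ≈ 286 density bands.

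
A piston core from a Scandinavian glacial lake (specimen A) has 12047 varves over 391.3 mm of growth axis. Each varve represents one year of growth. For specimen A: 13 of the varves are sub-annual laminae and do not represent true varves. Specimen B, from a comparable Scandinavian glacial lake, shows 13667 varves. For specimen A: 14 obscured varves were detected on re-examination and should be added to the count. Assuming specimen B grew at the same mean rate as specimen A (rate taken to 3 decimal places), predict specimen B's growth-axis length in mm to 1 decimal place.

Specimen A: true varve count = 12047 − 13 + 14 = 12048.
A: Mean rate = 391.3 mm / 12048 years ≈ 0.032 mm/yr.
B's length ≈ 0.032 × 13667 = 437.3 mm.

437.3 mm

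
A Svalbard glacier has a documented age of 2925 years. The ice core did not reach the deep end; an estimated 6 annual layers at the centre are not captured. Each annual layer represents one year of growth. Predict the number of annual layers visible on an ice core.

One annual layer per year gives 2925 annual layers over 2925 years.
Less the 6 uncaptured annual layers: 2925 − 6 = 2919.

2919 annual layers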